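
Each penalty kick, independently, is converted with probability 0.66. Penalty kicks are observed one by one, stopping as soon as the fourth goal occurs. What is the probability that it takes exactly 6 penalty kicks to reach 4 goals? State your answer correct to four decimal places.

0.2193

Y = trial on which the fourth success occurs; negative binomial, r=4, p=0.66.
P(Y=6) = C(5,3) · p^4 · (1−p)^2
= 10 · 0.18975 · 0.1156 = 0.219348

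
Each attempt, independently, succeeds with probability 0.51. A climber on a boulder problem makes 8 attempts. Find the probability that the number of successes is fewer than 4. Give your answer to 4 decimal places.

0.3416

X ~ Binomial(8, 0.51); P(X ≤ 3) = Σ C(8,k) p^k (1−p)^(8−k) over k:
  k=0: C(8,0)·0.51^0·0.49^8 = 0.003323
  k=1: C(8,1)·0.51^1·0.49^7 = 0.027672
  k=2: C(8,2)·0.51^2·0.49^6 = 0.100803
  k=3: C(8,3)·0.51^3·0.49^5 = 0.209835
Total = 0.341634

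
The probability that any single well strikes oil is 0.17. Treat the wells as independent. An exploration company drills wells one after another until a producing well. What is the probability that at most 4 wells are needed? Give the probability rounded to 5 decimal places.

Y = number of wells to the first success; geometric, p = 0.17.
P(Y ≤ 4) = 1 − (1−p)^4 = 1 − 0.4745832 = 0.5254168

0.52542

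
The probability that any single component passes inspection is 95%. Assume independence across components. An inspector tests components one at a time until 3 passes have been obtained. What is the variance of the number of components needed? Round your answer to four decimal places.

Y = total components until the third success; negative binomial with r=3, p=0.95.
Var(Y) = r(1−p)/p² = 3·0.05 / 0.95² = 0.166205

0.1662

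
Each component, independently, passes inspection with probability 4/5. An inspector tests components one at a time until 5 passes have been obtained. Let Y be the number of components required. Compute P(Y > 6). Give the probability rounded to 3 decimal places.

Needing more than 6 components ⇔ fewer than 5 successes in the first 6. With X ~ Binomial(6, 0.80), P(Y > 6) = P(X ≤ 4).
  k=0: C(6,0)·0.80^0·0.20^6 = 0.00006
  k=1: C(6,1)·0.80^1·0.20^5 = 0.00154
  k=2: C(6,2)·0.80^2·0.20^4 = 0.01536
  k=3: C(6,3)·0.80^3·0.20^3 = 0.08192
  k=4: C(6,4)·0.80^4·0.20^2 = 0.24576
P(X ≤ 4) = 0.34464

0.345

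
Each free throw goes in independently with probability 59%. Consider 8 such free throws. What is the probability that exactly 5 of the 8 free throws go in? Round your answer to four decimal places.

0.2759

X ~ Binomial(n=8, p=0.59).
P(X=5) = C(8,5) · p^5 · (1−p)^3
= 56 · 0.071492 · 0.068921 = 0.275930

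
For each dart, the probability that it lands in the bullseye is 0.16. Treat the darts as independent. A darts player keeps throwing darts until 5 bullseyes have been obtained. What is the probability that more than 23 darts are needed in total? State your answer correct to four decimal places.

0.6972

Needing more than 23 darts ⇔ fewer than 5 successes in the first 23. With X ~ Binomial(23, 0.16), P(Y > 23) = P(X ≤ 4).
  k=0: C(23,0)·0.16^0·0.84^23 = 0.018131
  k=1: C(23,1)·0.16^1·0.84^22 = 0.079431
  k=2: C(23,2)·0.16^2·0.84^21 = 0.166428
  k=3: C(23,3)·0.16^3·0.84^20 = 0.221904
  k=4: C(23,4)·0.16^4·0.84^19 = 0.211337
P(X ≤ 4) = 0.697230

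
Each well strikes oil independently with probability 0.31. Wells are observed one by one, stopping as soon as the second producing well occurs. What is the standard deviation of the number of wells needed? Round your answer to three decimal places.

3.789

Y = total wells until the second success; negative binomial with r=2, p=0.31.
SD(Y) = √[r(1−p)/p²] = √(14.36004) = 3.78946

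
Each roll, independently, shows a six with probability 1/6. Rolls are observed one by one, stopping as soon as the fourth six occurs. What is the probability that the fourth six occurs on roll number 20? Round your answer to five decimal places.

Y = trial on which the fourth success occurs; negative binomial, r=4, p=0.166667.
P(Y=20) = C(19,3) · p^4 · (1−p)^16
= 969 · 0.0007716 · 0.054088 = 0.0404407

0.04044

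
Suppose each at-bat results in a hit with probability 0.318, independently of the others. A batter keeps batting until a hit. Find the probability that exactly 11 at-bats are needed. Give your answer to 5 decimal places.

Geometric (trials to first success), p = 0.318.
P(Y = 11) = (1−p)^10 · p = 0.021769 · 0.318 = 0.0069226

0.00692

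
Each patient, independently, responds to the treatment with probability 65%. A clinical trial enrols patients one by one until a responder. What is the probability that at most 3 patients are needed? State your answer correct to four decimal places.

0.9571

Y = number of patients to the first success; geometric, p = 0.65.
P(Y ≤ 3) = 1 − (1−p)^3 = 1 − 0.042875 = 0.957125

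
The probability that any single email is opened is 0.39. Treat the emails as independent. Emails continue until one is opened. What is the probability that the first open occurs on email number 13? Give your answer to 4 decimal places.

Geometric (trials to first success), p = 0.39.
P(Y = 13) = (1−p)^12 · p = 0.0026543 · 0.39 = 0.001035

0.0010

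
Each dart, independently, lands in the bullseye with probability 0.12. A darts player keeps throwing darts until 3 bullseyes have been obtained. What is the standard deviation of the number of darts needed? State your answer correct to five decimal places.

13.54006

Y = total darts until the third success; negative binomial with r=3, p=0.12.
SD(Y) = √[r(1−p)/p²] = √(183.3333333) = 13.5400640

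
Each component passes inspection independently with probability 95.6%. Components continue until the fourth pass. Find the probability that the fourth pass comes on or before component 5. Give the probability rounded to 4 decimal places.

Finishing within 5 components ⇔ at least 4 successes in the first 5. With X ~ Binomial(5, 0.956), P(Y ≤ 5) = 1 − P(X ≤ 3).
  k=0: C(5,0)·0.956^0·0.044^5 = 0.000000
  k=1: C(5,1)·0.956^1·0.044^4 = 0.000018
  k=2: C(5,2)·0.956^2·0.044^3 = 0.000779
  k=3: C(5,3)·0.956^3·0.044^2 = 0.016915
1 − 0.017712 = 0.982288

0.9823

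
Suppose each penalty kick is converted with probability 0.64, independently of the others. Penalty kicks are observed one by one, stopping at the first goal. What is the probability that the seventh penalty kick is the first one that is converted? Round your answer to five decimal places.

Geometric (trials to first success), p = 0.64.
P(Y = 7) = (1−p)^6 · p = 0.0021768 · 0.64 = 0.0013931

0.00139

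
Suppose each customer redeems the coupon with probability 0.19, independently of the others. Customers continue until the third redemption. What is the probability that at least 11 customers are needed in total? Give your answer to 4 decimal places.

Needing more than 10 customers ⇔ fewer than 3 successes in the first 10. With X ~ Binomial(10, 0.19), P(Y > 10) = P(X ≤ 2).
  k=0: C(10,0)·0.19^0·0.81^10 = 0.121577
  k=1: C(10,1)·0.19^1·0.81^9 = 0.285180
  k=2: C(10,2)·0.19^2·0.81^8 = 0.301023
P(X ≤ 2) = 0.707780

0.7078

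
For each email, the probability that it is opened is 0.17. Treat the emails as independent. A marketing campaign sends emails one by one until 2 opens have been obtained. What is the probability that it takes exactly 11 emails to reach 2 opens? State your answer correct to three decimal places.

Y = trial on which the second success occurs; negative binomial, r=2, p=0.17.
P(Y=11) = C(10,1) · p^2 · (1−p)^9
= 10 · 0.0289 · 0.18694 = 0.05403

0.054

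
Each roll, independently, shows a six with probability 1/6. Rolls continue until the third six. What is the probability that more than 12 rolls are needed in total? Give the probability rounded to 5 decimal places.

0.67743

Needing more than 12 rolls ⇔ fewer than 3 successes in the first 12. With X ~ Binomial(12, 0.166667), P(Y > 12) = P(X ≤ 2).
  k=0: C(12,0)·0.166667^0·0.833333^12 = 0.1121567
  k=1: C(12,1)·0.166667^1·0.833333^11 = 0.2691760
  k=2: C(12,2)·0.166667^2·0.833333^10 = 0.2960936
P(X ≤ 2) = 0.6774262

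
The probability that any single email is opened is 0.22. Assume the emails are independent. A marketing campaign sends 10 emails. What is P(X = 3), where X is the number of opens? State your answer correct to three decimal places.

0.224

X ~ Binomial(n=10, p=0.22).
P(X=3) = C(10,3) · p^3 · (1−p)^7
= 120 · 0.010648 · 0.17566 = 0.22445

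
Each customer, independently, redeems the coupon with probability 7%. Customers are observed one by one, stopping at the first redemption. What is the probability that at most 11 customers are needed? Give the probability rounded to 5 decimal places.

0.54990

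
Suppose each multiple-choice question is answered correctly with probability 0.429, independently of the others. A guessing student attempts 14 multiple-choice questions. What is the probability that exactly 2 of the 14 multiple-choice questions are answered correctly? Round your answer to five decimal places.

0.02012

X ~ Binomial(n=14, p=0.429).
P(X=2) = C(14,2) · p^2 · (1−p)^12
= 91 · 0.18404 · 0.0012012 = 0.0201182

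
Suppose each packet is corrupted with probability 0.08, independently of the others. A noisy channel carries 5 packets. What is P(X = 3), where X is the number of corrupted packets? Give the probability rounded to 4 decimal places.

0.0043

X ~ Binomial(n=5, p=0.08).
P(X=3) = C(5,3) · p^3 · (1−p)^2
= 10 · 0.000512 · 0.8464 = 0.004334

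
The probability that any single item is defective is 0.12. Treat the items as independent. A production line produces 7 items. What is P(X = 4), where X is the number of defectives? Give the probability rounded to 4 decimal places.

X ~ Binomial(n=7, p=0.12).
P(X=4) = C(7,4) · p^4 · (1−p)^3
= 35 · 0.00020736 · 0.68147 = 0.004946

0.0049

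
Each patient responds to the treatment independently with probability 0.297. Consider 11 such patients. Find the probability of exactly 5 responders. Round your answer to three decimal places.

0.129

X ~ Binomial(n=11, p=0.297).
P(X=5) = C(11,5) · p^5 · (1−p)^6
= 462 · 0.0023109 · 0.12071 = 0.12887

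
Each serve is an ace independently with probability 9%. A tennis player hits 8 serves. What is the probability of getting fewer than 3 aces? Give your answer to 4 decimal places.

0.9711

X ~ Binomial(8, 0.09); P(X ≤ 2) = Σ C(8,k) p^k (1−p)^(8−k) over k:
  k=0: C(8,0)·0.09^0·0.91^8 = 0.470253
  k=1: C(8,1)·0.09^1·0.91^7 = 0.372068
  k=2: C(8,2)·0.09^2·0.91^6 = 0.128793
Total = 0.971113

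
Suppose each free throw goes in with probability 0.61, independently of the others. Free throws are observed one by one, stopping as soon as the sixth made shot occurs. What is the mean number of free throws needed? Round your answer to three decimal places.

Y = total free throws until the sixth success; negative binomial with r=6, p=0.61.
E[Y] = r / p = 6 / 0.61 = 9.83607

9.836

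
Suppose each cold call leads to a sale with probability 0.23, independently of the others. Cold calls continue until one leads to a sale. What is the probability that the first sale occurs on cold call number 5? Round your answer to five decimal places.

Geometric (trials to first success), p = 0.23.
P(Y = 5) = (1−p)^4 · p = 0.35153 · 0.23 = 0.0808520

0.08085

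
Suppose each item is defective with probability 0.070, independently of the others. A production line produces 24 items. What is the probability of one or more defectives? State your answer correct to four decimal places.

0.8248

P(at least one) = 1 − P(none) = 1 − (1 − 0.07)^24
= 1 − 0.175223 = 0.824777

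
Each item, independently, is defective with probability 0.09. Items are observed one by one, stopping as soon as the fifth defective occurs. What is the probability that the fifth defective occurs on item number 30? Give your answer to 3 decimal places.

0.013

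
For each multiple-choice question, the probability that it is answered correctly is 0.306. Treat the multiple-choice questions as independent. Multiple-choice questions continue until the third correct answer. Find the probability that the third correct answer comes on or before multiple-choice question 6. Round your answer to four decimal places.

0.2669

Finishing within 6 multiple-choice questions ⇔ at least 3 successes in the first 6. With X ~ Binomial(6, 0.306), P(Y ≤ 6) = 1 − P(X ≤ 2).
  k=0: C(6,0)·0.306^0·0.694^6 = 0.111727
  k=1: C(6,1)·0.306^1·0.694^5 = 0.295577
  k=2: C(6,2)·0.306^2·0.694^4 = 0.325816
1 − 0.733119 = 0.266881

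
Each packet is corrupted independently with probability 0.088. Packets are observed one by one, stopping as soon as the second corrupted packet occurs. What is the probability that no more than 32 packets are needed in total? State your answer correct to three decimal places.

0.786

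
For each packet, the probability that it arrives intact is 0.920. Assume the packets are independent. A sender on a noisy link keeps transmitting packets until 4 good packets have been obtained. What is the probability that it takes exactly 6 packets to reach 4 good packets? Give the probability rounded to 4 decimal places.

0.0458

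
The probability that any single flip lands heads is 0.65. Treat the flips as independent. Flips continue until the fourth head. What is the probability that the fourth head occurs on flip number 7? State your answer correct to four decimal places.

0.1531

Y = trial on which the fourth success occurs; negative binomial, r=4, p=0.65.
P(Y=7) = C(6,3) · p^4 · (1−p)^3
= 20 · 0.17851 · 0.042875 = 0.153069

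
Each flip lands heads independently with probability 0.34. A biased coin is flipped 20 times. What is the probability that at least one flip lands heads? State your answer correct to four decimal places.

0.9998

P(at least one) = 1 − P(none) = 1 − (1 − 0.34)^20
= 1 − 0.000246 = 0.999754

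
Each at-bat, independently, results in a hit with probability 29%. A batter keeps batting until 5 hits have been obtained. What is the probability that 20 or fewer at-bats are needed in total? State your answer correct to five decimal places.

0.73148

Finishing within 20 at-bats ⇔ at least 5 successes in the first 20. With X ~ Binomial(20, 0.29), P(Y ≤ 20) = 1 − P(X ≤ 4).
  k=0: C(20,0)·0.29^0·0.71^20 = 0.0010597
  k=1: C(20,1)·0.29^1·0.71^19 = 0.0086564
  k=2: C(20,2)·0.29^2·0.71^18 = 0.0335892
  k=3: C(20,3)·0.29^3·0.71^17 = 0.0823172
  k=4: C(20,4)·0.29^4·0.71^16 = 0.1428958
1 − 0.2685183 = 0.7314817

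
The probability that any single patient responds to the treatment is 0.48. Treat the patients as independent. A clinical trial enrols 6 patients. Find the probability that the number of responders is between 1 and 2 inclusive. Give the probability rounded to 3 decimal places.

X ~ Binomial(6, 0.48); P(1 ≤ X ≤ 2) = Σ C(6,k) p^k (1−p)^(6−k) over k:
  k=1: C(6,1)·0.48^1·0.52^5 = 0.10950
  k=2: C(6,2)·0.48^2·0.52^4 = 0.25269
Total = 0.36219

0.362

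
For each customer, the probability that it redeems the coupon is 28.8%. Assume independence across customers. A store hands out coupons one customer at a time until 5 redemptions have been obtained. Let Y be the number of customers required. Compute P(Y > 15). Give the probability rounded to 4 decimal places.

0.5569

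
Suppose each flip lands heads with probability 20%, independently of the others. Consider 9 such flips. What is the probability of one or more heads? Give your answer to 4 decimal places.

P(at least one) = 1 − P(none) = 1 − (1 − 0.20)^9
= 1 − 0.134218 = 0.865782

0.8658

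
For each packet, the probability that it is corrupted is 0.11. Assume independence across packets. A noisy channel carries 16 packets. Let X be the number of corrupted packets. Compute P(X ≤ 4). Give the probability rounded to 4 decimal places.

0.9752

X ~ Binomial(16, 0.11); P(X ≤ 4) = Σ C(16,k) p^k (1−p)^(16−k) over k:
  k=0: C(16,0)·0.11^0·0.89^16 = 0.154967
  k=1: C(16,1)·0.11^1·0.89^15 = 0.306452
  k=2: C(16,2)·0.11^2·0.89^14 = 0.284071
  k=3: C(16,3)·0.11^3·0.89^13 = 0.163846
  k=4: C(16,4)·0.11^4·0.89^12 = 0.065815
Total = 0.975151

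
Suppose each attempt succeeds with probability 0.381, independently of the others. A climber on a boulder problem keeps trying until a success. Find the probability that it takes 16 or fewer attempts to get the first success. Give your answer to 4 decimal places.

Y = number of attempts to the first success; geometric, p = 0.381.
P(Y ≤ 16) = 1 − (1−p)^16 = 1 − 0.000465 = 0.999535

0.9995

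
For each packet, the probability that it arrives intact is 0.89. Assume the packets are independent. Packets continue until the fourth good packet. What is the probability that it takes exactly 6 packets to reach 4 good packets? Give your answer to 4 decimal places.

0.0759

Y = trial on which the fourth success occurs; negative binomial, r=4, p=0.89.
P(Y=6) = C(5,3) · p^4 · (1−p)^2
= 10 · 0.62742 · 0.0121 = 0.075918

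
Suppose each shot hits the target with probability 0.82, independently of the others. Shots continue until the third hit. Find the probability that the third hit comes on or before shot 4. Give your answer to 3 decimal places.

0.849

Finishing within 4 shots ⇔ at least 3 successes in the first 4. With X ~ Binomial(4, 0.82), P(Y ≤ 4) = 1 − P(X ≤ 2).
  k=0: C(4,0)·0.82^0·0.18^4 = 0.00105
  k=1: C(4,1)·0.82^1·0.18^3 = 0.01913
  k=2: C(4,2)·0.82^2·0.18^2 = 0.13071
1 − 0.15089 = 0.84911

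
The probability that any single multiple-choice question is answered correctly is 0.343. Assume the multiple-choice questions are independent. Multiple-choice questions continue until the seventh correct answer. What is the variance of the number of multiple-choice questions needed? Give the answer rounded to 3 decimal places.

39.091

Y = total multiple-choice questions until the seventh success; negative binomial with r=7, p=0.343.
Var(Y) = r(1−p)/p² = 7·0.657 / 0.343² = 39.09086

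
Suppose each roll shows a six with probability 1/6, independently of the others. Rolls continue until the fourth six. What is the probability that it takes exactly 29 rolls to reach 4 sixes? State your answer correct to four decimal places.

0.0265

Y = trial on which the fourth success occurs; negative binomial, r=4, p=0.166667.
P(Y=29) = C(28,3) · p^4 · (1−p)^25
= 3276 · 0.0007716 · 0.010483 = 0.026498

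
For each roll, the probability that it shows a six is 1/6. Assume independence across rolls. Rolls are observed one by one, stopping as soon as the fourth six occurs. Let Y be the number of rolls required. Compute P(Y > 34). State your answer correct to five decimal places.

0.15869

Needing more than 34 rolls ⇔ fewer than 4 successes in the first 34. With X ~ Binomial(34, 0.166667), P(Y > 34) = P(X ≤ 3).
  k=0: C(34,0)·0.166667^0·0.833333^34 = 0.0020316
  k=1: C(34,1)·0.166667^1·0.833333^33 = 0.0138149
  k=2: C(34,2)·0.166667^2·0.833333^32 = 0.0455890
  k=3: C(34,3)·0.166667^3·0.833333^31 = 0.0972566
P(X ≤ 3) = 0.1586921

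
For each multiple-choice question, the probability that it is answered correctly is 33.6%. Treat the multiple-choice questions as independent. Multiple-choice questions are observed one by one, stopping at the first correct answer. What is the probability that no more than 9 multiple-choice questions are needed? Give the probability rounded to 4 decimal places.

0.9749

Y = number of multiple-choice questions to the first success; geometric, p = 0.336.
P(Y ≤ 9) = 1 − (1−p)^9 = 1 − 0.025091 = 0.974909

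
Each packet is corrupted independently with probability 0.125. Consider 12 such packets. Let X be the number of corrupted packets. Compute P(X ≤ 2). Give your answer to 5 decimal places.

X ~ Binomial(12, 0.125); P(X ≤ 2) = Σ C(12,k) p^k (1−p)^(12−k) over k:
  k=0: C(12,0)·0.125^0·0.875^12 = 0.2014172
  k=1: C(12,1)·0.125^1·0.875^11 = 0.3452867
  k=2: C(12,2)·0.125^2·0.875^10 = 0.2712967
Total = 0.8180006

0.81800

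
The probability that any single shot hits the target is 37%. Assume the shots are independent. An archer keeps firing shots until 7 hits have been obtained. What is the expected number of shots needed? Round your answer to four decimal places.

18.9189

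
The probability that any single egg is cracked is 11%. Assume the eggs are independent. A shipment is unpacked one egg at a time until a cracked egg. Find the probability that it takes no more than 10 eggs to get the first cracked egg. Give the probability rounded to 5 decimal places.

0.68818

Y = number of eggs to the first success; geometric, p = 0.11.
P(Y ≤ 10) = 1 − (1−p)^10 = 1 − 0.3118172 = 0.6881828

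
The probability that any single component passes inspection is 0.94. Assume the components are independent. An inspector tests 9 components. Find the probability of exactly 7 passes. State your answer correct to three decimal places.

X ~ Binomial(n=9, p=0.94).
P(X=7) = C(9,7) · p^7 · (1−p)^2
= 36 · 0.64848 · 0.0036 = 0.08404

0.084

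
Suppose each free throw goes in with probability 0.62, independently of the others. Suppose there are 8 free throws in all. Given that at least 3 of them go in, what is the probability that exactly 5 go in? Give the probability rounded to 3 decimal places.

0.293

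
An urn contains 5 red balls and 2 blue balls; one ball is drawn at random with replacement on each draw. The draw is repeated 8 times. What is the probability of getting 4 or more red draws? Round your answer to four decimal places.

X ~ Binomial(8, 0.714286); P(X ≥ 4) = Σ C(8,k) p^k (1−p)^(8−k) over k:
  k=4: C(8,4)·0.714286^4·0.285714^4 = 0.121427
  k=5: C(8,5)·0.714286^5·0.285714^3 = 0.242853
  k=6: C(8,6)·0.714286^6·0.285714^2 = 0.303566
  k=7: C(8,7)·0.714286^7·0.285714^1 = 0.216833
  k=8: C(8,8)·0.714286^8·0.285714^0 = 0.067760
Total = 0.952440

0.9524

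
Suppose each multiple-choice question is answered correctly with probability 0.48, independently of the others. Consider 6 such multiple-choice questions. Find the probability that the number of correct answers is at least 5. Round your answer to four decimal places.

0.0917

X ~ Binomial(6, 0.48); P(X ≥ 5) = Σ C(6,k) p^k (1−p)^(6−k) over k:
  k=5: C(6,5)·0.48^5·0.52^1 = 0.079499
  k=6: C(6,6)·0.48^6·0.52^0 = 0.012231
Total = 0.091729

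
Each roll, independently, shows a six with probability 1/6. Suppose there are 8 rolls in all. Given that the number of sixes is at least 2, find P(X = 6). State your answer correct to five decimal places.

X ~ Binomial(8, 0.166667). Want P(X=6 | X≥2) = P(X=6) / P(X≥2).
P(X=6) = C(8,6)·0.166667^6·0.833333^2 = 0.0004168
P(X≥2) = 1 − 0.2325680 − 0.3721089 = 0.3953231
Ratio = 0.0004168 / 0.3953231 = 0.0010542

0.00105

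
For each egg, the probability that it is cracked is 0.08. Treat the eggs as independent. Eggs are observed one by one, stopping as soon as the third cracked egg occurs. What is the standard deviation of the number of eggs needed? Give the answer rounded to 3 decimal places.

20.767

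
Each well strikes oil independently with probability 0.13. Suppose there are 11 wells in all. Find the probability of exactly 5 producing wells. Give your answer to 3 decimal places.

X ~ Binomial(n=11, p=0.13).
P(X=5) = C(11,5) · p^5 · (1−p)^6
= 462 · 3.7129e-05 · 0.43363 = 0.00744

0.007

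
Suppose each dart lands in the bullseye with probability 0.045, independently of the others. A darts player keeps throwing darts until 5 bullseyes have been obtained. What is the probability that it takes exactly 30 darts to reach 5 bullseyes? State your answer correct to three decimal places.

Y = trial on which the fifth success occurs; negative binomial, r=5, p=0.045.
P(Y=30) = C(29,4) · p^5 · (1−p)^25
= 23751 · 1.8453e-07 · 0.31629 = 0.00139

0.001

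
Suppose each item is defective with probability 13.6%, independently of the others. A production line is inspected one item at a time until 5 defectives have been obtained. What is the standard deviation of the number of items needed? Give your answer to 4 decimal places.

15.2828

Y = total items until the fifth success; negative binomial with r=5, p=0.136.
SD(Y) = √[r(1−p)/p²] = √(233.564014) = 15.282801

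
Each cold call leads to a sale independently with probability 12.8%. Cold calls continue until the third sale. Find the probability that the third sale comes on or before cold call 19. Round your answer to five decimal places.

Finishing within 19 cold calls ⇔ at least 3 successes in the first 19. With X ~ Binomial(19, 0.128), P(Y ≤ 19) = 1 − P(X ≤ 2).
  k=0: C(19,0)·0.128^0·0.872^19 = 0.0740991
  k=1: C(19,1)·0.128^1·0.872^18 = 0.2066618
  k=2: C(19,2)·0.128^2·0.872^17 = 0.2730212
1 − 0.5537821 = 0.4462179

0.44622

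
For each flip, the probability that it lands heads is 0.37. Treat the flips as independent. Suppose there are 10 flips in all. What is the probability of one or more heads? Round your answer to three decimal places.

0.990

P(at least one) = 1 − P(none) = 1 − (1 − 0.37)^10
= 1 − 0.00985 = 0.99015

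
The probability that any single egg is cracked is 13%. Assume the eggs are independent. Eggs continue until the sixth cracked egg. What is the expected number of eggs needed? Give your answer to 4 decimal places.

Y = total eggs until the sixth success; negative binomial with r=6, p=0.13.
E[Y] = r / p = 6 / 0.13 = 46.153846

46.1538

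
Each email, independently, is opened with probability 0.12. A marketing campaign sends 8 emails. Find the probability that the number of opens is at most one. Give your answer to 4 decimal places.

0.7520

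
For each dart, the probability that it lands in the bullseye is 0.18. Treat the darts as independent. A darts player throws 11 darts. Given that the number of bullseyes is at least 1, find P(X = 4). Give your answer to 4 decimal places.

X ~ Binomial(11, 0.18). Want P(X=4 | X≥1) = P(X=4) / P(X≥1).
P(X=4) = C(11,4)·0.18^4·0.82^7 = 0.086358
P(X≥1) = 1 − 0.112707 = 0.887293
Ratio = 0.086358 / 0.887293 = 0.097327

0.0973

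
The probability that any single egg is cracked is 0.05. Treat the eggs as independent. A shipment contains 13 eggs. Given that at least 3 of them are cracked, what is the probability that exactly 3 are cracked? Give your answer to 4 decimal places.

X ~ Binomial(13, 0.05). Want P(X=3 | X≥3) = P(X=3) / P(X≥3).
P(X=3) = C(13,3)·0.05^3·0.95^10 = 0.021405
P(X≥3) = 1 − 0.513342 − 0.351234 − 0.110916 = 0.024508
Ratio = 0.021405 / 0.024508 = 0.873388

0.8734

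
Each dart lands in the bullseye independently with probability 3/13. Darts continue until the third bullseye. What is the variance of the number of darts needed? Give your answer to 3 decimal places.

Y = total darts until the third success; negative binomial with r=3, p=0.230769.
Var(Y) = r(1−p)/p² = 3·0.769231 / 0.230769² = 43.33333

43.333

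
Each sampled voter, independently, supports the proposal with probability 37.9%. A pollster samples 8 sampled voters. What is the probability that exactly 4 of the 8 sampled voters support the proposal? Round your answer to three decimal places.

0.215

X ~ Binomial(n=8, p=0.379).
P(X=4) = C(8,4) · p^4 · (1−p)^4
= 70 · 0.020633 · 0.14872 = 0.21479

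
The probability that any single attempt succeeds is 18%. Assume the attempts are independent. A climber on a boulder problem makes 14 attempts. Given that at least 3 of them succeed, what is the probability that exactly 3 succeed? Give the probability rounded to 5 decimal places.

0.50436

X ~ Binomial(14, 0.18). Want P(X=3 | X≥3) = P(X=3) / P(X≥3).
P(X=3) = C(14,3)·0.18^3·0.82^11 = 0.2392606
P(X≥3) = 1 − 0.0621432 − 0.1909768 − 0.2724913 = 0.4743887
Ratio = 0.2392606 / 0.4743887 = 0.5043558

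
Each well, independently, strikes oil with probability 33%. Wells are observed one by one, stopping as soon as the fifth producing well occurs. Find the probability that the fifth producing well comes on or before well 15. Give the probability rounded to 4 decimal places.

0.5852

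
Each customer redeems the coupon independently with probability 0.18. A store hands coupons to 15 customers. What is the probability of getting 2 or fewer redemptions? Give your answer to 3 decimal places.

X ~ Binomial(15, 0.18); P(X ≤ 2) = Σ C(15,k) p^k (1−p)^(15−k) over k:
  k=0: C(15,0)·0.18^0·0.82^15 = 0.05096
  k=1: C(15,1)·0.18^1·0.82^14 = 0.16779
  k=2: C(15,2)·0.18^2·0.82^13 = 0.25782
Total = 0.47656

0.477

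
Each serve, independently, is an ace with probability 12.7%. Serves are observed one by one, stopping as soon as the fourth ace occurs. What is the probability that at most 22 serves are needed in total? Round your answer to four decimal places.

Finishing within 22 serves ⇔ at least 4 successes in the first 22. With X ~ Binomial(22, 0.127), P(Y ≤ 22) = 1 − P(X ≤ 3).
  k=0: C(22,0)·0.127^0·0.873^22 = 0.050386
  k=1: C(22,1)·0.127^1·0.873^21 = 0.161260
  k=2: C(22,2)·0.127^2·0.873^20 = 0.246323
  k=3: C(22,3)·0.127^3·0.873^19 = 0.238892
1 − 0.696861 = 0.303139

0.3031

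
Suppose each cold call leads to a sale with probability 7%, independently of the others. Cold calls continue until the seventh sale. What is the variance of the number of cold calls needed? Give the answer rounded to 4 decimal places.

Y = total cold calls until the seventh success; negative binomial with r=7, p=0.07.
Var(Y) = r(1−p)/p² = 7·0.93 / 0.07² = 1328.571429

1328.5714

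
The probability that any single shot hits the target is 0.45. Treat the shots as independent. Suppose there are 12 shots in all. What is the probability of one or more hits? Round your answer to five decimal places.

0.99923

P(at least one) = 1 − P(none) = 1 − (1 − 0.45)^12
= 1 − 0.0007662 = 0.9992338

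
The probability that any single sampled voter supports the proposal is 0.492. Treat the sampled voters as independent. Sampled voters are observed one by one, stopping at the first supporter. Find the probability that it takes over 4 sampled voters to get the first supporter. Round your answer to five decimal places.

Y = number of sampled voters to the first success; geometric, p = 0.492.
P(Y > 4) = P(first 4 all fail) = (1−p)^4 = 0.0665970

0.06660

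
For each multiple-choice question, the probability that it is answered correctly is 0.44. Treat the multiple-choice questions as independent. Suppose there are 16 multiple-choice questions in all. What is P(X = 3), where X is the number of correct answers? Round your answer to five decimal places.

X ~ Binomial(n=16, p=0.44).
P(X=3) = C(16,3) · p^3 · (1−p)^13
= 560 · 0.085184 · 0.00053265 = 0.0254092

0.02541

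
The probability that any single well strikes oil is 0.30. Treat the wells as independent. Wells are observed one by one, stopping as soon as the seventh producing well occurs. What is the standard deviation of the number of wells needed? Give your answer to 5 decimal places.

7.37865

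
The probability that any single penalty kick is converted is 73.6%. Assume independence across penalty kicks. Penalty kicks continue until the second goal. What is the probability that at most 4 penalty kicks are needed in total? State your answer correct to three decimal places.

Finishing within 4 penalty kicks ⇔ at least 2 successes in the first 4. With X ~ Binomial(4, 0.736), P(Y ≤ 4) = 1 − P(X ≤ 1).
  k=0: C(4,0)·0.736^0·0.264^4 = 0.00486
  k=1: C(4,1)·0.736^1·0.264^3 = 0.05417
1 − 0.05903 = 0.94097

0.941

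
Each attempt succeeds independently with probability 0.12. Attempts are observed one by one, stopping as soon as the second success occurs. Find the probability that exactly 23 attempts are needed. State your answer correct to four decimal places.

0.0216

Y = trial on which the second success occurs; negative binomial, r=2, p=0.12.
P(Y=23) = C(22,1) · p^2 · (1−p)^21
= 22 · 0.0144 · 0.068255 = 0.021623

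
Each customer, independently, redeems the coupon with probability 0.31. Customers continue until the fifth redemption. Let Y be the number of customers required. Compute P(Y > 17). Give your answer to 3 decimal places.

0.355

Needing more than 17 customers ⇔ fewer than 5 successes in the first 17. With X ~ Binomial(17, 0.31), P(Y > 17) = P(X ≤ 4).
  k=0: C(17,0)·0.31^0·0.69^17 = 0.00182
  k=1: C(17,1)·0.31^1·0.69^16 = 0.01391
  k=2: C(17,2)·0.31^2·0.69^15 = 0.05000
  k=3: C(17,3)·0.31^3·0.69^14 = 0.11233
  k=4: C(17,4)·0.31^4·0.69^13 = 0.17663
P(X ≤ 4) = 0.35469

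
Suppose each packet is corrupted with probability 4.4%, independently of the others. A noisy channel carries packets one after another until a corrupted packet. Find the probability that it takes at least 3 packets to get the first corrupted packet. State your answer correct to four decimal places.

Y = number of packets to the first success; geometric, p = 0.044.
P(Y > 2) = P(first 2 all fail) = (1−p)^2 = 0.913936

0.9139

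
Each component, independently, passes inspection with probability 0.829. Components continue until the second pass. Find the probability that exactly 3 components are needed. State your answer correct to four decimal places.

Y = trial on which the second success occurs; negative binomial, r=2, p=0.829.
P(Y=3) = C(2,1) · p^2 · (1−p)^1
= 2 · 0.68724 · 0.171 = 0.235036

0.2350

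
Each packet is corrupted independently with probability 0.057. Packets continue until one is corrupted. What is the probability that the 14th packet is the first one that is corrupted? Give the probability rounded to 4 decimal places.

Geometric (trials to first success), p = 0.057.
P(Y = 14) = (1−p)^13 · p = 0.46629 · 0.057 = 0.026578

0.0266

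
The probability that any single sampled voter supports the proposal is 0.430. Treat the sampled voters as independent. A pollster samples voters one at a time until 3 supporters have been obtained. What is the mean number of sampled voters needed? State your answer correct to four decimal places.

6.9767

Y = total sampled voters until the third success; negative binomial with r=3, p=0.43.
E[Y] = r / p = 3 / 0.43 = 6.976744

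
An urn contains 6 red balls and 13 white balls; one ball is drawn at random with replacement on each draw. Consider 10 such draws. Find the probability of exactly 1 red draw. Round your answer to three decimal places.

X ~ Binomial(n=10, p=0.315789).
P(X=1) = C(10,1) · p^1 · (1−p)^9
= 10 · 0.31579 · 0.032863 = 0.10378

0.104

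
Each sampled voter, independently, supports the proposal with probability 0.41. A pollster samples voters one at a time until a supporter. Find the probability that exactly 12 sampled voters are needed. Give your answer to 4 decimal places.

0.0012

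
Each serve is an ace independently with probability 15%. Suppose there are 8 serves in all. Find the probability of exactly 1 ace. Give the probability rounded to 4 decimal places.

0.3847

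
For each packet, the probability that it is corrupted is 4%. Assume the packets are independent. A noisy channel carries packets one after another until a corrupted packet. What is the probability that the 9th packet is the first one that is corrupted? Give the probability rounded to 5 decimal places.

0.02886

Geometric (trials to first success), p = 0.04.
P(Y = 9) = (1−p)^8 · p = 0.72139 · 0.04 = 0.0288556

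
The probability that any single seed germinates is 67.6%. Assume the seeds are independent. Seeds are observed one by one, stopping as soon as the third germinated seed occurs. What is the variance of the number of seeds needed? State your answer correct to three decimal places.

Y = total seeds until the third success; negative binomial with r=3, p=0.676.
Var(Y) = r(1−p)/p² = 3·0.324 / 0.676² = 2.12703

2.127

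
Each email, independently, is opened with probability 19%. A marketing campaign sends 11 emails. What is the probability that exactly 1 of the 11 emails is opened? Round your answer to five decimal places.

0.25410

X ~ Binomial(n=11, p=0.19).
P(X=1) = C(11,1) · p^1 · (1−p)^10
= 11 · 0.19 · 0.12158 = 0.2540952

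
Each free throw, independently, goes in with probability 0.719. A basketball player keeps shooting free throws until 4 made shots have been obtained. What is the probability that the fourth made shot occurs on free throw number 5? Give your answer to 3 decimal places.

Y = trial on which the fourth success occurs; negative binomial, r=4, p=0.719.
P(Y=5) = C(4,3) · p^4 · (1−p)^1
= 4 · 0.26725 · 0.281 = 0.30039

0.300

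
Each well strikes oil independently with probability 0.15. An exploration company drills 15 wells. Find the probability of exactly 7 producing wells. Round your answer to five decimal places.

X ~ Binomial(n=15, p=0.15).
P(X=7) = C(15,7) · p^7 · (1−p)^8
= 6435 · 1.7086e-06 · 0.27249 = 0.0029960

0.00300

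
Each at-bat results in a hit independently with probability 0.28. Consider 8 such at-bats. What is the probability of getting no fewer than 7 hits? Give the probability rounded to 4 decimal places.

X ~ Binomial(8, 0.28); P(X ≥ 7) = Σ C(8,k) p^k (1−p)^(8−k) over k:
  k=7: C(8,7)·0.28^7·0.72^1 = 0.000777
  k=8: C(8,8)·0.28^8·0.72^0 = 0.000038
Total = 0.000815

0.0008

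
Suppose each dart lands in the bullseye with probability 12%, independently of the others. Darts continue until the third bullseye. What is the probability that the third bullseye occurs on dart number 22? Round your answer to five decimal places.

Y = trial on which the third success occurs; negative binomial, r=3, p=0.12.
P(Y=22) = C(21,2) · p^3 · (1−p)^19
= 210 · 0.001728 · 0.08814 = 0.0319841

0.03198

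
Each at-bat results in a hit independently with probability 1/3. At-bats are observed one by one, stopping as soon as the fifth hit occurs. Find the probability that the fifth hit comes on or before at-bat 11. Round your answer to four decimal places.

Finishing within 11 at-bats ⇔ at least 5 successes in the first 11. With X ~ Binomial(11, 0.333333), P(Y ≤ 11) = 1 − P(X ≤ 4).
  k=0: C(11,0)·0.333333^0·0.666667^11 = 0.011561
  k=1: C(11,1)·0.333333^1·0.666667^10 = 0.063586
  k=2: C(11,2)·0.333333^2·0.666667^9 = 0.158964
  k=3: C(11,3)·0.333333^3·0.666667^8 = 0.238446
  k=4: C(11,4)·0.333333^4·0.666667^7 = 0.238446
1 − 0.711003 = 0.288997

0.2890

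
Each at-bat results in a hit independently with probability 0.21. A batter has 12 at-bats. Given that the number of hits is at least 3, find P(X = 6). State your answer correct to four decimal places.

X ~ Binomial(12, 0.21). Want P(X=6 | X≥3) = P(X=6) / P(X≥3).
P(X=6) = C(12,6)·0.21^6·0.79^6 = 0.019264
P(X≥3) = 1 − 0.059092 − 0.188494 − 0.275584 = 0.476830
Ratio = 0.019264 / 0.476830 = 0.040400

0.0404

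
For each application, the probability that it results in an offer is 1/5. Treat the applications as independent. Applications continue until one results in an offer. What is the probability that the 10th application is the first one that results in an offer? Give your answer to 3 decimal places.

Geometric (trials to first success), p = 0.20.
P(Y = 10) = (1−p)^9 · p = 0.13422 · 0.20 = 0.02684

0.027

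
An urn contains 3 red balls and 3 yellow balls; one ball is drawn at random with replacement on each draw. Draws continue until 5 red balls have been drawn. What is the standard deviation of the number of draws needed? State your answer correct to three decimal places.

Y = total draws until the fifth success; negative binomial with r=5, p=0.50.
SD(Y) = √[r(1−p)/p²] = √(10.00000) = 3.16228

3.162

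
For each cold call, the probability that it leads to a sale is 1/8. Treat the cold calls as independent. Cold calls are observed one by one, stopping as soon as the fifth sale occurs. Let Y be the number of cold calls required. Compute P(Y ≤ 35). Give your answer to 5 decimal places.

Finishing within 35 cold calls ⇔ at least 5 successes in the first 35. With X ~ Binomial(35, 0.125), P(Y ≤ 35) = 1 − P(X ≤ 4).
  k=0: C(35,0)·0.125^0·0.875^35 = 0.0093386
  k=1: C(35,1)·0.125^1·0.875^34 = 0.0466930
  k=2: C(35,2)·0.125^2·0.875^33 = 0.1133973
  k=3: C(35,3)·0.125^3·0.875^32 = 0.1781958
  k=4: C(35,4)·0.125^4·0.875^31 = 0.2036523
1 − 0.5512770 = 0.4487230

0.44872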